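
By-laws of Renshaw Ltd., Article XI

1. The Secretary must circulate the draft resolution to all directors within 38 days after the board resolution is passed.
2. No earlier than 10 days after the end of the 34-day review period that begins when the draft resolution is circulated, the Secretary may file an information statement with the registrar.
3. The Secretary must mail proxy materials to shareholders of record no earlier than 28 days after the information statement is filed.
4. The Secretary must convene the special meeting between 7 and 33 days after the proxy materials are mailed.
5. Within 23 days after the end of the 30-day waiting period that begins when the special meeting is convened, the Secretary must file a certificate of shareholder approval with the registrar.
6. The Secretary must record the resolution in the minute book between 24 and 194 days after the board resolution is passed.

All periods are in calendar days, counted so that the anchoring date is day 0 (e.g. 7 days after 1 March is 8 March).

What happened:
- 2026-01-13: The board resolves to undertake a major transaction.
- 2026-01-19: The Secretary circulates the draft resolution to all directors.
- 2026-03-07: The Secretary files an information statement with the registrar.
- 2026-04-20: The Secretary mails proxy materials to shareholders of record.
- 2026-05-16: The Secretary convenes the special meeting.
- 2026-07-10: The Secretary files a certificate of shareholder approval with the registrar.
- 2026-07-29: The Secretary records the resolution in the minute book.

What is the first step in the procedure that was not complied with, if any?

Step 5

Step 1 — counting 38 days from 2026-01-13 (when the board resolution is passed) gives a deadline of 2026-02-20; completed 2026-01-19, before the deadline.
Step 2 — must wait 10 days from 2026-02-22 (end of the 34-day review period, which began when the draft resolution is circulated on 2026-01-19), so not before 2026-03-04; done 2026-03-07 — permitted.
Step 3 — must wait 28 days from 2026-03-07 (when the information statement is filed), so not before 2026-04-04; done 2026-04-20, after the minimum wait.
Step 4 — 7 and 33 days from 2026-04-20 (when the proxy materials are mailed) are 2026-04-27 and 2026-05-23 respectively; done 2026-05-16, which is between those dates.
Step 5 — counting 23 days from 2026-06-15 (end of the 30-day waiting period, which began when the special meeting is convened on 2026-05-16) gives a deadline of 2026-07-08; done 2026-07-10 — 2 days late.
The analysis stops there.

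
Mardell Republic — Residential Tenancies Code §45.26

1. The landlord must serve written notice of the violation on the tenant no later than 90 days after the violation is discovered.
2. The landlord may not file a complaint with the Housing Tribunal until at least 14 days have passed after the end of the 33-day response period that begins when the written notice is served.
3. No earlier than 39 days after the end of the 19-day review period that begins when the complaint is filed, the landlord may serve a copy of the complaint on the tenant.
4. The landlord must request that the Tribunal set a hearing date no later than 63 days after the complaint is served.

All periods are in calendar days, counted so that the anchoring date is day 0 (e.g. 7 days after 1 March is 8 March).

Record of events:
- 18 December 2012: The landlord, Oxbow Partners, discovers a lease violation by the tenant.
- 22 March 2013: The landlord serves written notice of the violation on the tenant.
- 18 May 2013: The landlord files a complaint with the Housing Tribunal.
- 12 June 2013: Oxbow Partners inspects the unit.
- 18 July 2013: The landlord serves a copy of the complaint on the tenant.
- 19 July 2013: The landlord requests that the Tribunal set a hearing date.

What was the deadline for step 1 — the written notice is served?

Step 1 runs from 18 December 2012, when the violation is discovered. 90 days after 18 December 2012 is 18 March 2013.

18 March 2013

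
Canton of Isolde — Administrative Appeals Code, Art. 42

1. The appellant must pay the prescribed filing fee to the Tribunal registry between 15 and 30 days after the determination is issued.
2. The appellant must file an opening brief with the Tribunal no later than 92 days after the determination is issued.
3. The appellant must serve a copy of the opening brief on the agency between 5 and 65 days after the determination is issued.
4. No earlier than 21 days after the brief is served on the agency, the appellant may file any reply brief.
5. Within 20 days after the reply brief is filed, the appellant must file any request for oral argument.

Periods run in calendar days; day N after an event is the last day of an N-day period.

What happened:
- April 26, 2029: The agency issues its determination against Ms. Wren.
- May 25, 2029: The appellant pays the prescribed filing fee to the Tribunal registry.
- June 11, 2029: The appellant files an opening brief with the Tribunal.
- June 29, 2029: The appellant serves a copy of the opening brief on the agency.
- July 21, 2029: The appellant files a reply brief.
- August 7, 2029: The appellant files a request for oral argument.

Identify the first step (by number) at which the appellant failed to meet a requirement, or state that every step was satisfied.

None — every step was satisfied

Step 1: the window is 15–30 days after April 26, 2029 (when the determination is issued), so May 11, 2029 through May 26, 2029; done May 25, 2029, which is between those dates.
Step 2: 92 days after April 26, 2029 (when the determination is issued) is July 27, 2029; June 11, 2029 is within that limit.
Step 3: the window is 5–65 days after April 26, 2029 (when the determination is issued), so May 1, 2029 through June 30, 2029; done June 29, 2029, which is between those dates.
Step 4: the earliest permitted date is 21 days after June 29, 2029 (when the brief is served on the agency), i.e. July 20, 2029; done July 21, 2029, after the minimum wait.
Step 5: 20 days after July 21, 2029 (when the reply brief is filed) is August 10, 2029; done August 7, 2029 — timely.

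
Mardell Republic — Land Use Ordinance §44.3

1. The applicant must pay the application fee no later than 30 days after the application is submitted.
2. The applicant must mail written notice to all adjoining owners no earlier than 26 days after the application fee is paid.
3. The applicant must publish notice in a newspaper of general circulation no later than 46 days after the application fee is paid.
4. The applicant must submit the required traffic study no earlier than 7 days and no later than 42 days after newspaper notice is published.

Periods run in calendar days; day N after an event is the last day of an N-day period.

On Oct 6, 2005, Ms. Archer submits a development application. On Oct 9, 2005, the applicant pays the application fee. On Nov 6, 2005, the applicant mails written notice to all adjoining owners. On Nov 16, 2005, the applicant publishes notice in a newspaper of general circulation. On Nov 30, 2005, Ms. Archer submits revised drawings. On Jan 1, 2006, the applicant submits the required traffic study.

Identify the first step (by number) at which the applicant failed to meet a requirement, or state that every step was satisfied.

(1) due by Oct 6, 2005 + 30 days = Nov 5, 2005; done Oct 9, 2005 — timely.
(2) permitted from Oct 9, 2005 + 26 days = Nov 4, 2005 onward; done Nov 6, 2005 — permitted.
(3) due by Oct 9, 2005 + 46 days = Nov 24, 2005; completed Nov 16, 2005, before the deadline.
(4) the permitted window runs from Nov 16, 2005 + 7 = Nov 23, 2005 to Nov 16, 2005 + 42 = Dec 28, 2005; done Jan 1, 2006 — 4 days after the window closed.

Step 4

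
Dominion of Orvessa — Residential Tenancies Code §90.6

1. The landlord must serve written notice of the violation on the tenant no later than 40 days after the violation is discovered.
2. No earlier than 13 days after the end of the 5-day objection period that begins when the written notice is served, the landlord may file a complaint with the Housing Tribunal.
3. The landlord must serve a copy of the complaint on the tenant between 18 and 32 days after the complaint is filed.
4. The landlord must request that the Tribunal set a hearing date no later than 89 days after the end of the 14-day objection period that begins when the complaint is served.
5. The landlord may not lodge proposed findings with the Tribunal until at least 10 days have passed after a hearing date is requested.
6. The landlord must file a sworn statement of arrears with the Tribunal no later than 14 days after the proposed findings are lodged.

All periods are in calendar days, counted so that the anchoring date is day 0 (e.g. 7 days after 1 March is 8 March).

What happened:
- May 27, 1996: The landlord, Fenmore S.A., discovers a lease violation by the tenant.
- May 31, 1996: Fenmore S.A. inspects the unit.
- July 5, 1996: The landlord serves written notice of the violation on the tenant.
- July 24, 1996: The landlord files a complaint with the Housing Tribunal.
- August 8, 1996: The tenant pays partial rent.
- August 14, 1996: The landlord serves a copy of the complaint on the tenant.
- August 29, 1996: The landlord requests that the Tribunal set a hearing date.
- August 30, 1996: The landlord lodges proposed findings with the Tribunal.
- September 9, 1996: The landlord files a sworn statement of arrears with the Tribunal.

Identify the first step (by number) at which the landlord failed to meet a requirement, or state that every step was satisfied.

(1) due by May 27, 1996 + 40 days = July 6, 1996; done July 5, 1996 — timely.
(2) permitted from July 10, 1996 + 13 days = July 23, 1996 onward; July 24, 1996 is on or after that date.
(3) the permitted window runs from July 24, 1996 + 18 = August 11, 1996 to July 24, 1996 + 32 = August 25, 1996; done August 14, 1996 — within the window.
(4) due by August 28, 1996 + 89 days = November 25, 1996; completed August 29, 1996, before the deadline.
(5) permitted from August 29, 1996 + 10 days = September 8, 1996 onward; acted on August 30, 1996, 9 days prematurely.

Step 5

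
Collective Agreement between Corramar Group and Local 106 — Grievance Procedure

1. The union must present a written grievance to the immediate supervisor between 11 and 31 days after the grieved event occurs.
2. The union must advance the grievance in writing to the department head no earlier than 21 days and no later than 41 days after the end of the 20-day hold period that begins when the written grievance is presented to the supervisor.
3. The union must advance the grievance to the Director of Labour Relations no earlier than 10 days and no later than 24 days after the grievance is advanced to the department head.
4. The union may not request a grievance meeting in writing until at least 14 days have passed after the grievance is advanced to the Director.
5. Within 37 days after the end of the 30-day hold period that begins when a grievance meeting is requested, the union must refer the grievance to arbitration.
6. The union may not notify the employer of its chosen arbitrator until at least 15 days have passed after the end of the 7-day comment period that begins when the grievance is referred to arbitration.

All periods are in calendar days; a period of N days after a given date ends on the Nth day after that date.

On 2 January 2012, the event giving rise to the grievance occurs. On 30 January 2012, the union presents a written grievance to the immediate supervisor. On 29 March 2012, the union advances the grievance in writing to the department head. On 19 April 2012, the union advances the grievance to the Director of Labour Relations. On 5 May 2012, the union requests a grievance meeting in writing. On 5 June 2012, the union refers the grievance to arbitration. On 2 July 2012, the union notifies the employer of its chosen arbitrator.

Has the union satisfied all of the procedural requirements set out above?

Yes

(1) the permitted window runs from 2 January 2012 + 11 = 13 January 2012 to 2 January 2012 + 31 = 2 February 2012; done 30 January 2012 — within the window.
(2) the permitted window runs from 19 February 2012 + 21 = 11 March 2012 to 19 February 2012 + 41 = 31 March 2012; done 29 March 2012 — within the window.
(3) the permitted window runs from 29 March 2012 + 10 = 8 April 2012 to 29 March 2012 + 24 = 22 April 2012; 19 April 2012 falls inside that range.
(4) permitted from 19 April 2012 + 14 days = 3 May 2012 onward; done 5 May 2012 — permitted.
(5) due by 4 June 2012 + 37 days = 11 July 2012; completed 5 June 2012, before the deadline.
(6) permitted from 12 June 2012 + 15 days = 27 June 2012 onward; done 2 July 2012, after the minimum wait.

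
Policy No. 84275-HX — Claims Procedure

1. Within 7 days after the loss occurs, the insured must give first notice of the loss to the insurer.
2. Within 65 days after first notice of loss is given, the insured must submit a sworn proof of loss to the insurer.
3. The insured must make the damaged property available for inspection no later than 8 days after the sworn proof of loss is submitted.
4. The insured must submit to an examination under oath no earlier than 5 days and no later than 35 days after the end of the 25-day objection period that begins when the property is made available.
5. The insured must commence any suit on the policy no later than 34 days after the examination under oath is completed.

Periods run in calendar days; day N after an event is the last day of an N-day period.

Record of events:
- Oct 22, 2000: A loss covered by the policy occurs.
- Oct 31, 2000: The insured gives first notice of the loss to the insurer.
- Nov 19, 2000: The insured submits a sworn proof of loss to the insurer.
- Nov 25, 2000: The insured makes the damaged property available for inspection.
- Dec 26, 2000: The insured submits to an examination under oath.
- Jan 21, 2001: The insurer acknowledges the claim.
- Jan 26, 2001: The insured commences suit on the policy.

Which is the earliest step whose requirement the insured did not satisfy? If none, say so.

Step 1

Step 1: 7 days after Oct 22, 2000 (when the loss occurs) is Oct 29, 2000; done Oct 31, 2000 — 2 days late.
The procedure was therefore not followed at step 1.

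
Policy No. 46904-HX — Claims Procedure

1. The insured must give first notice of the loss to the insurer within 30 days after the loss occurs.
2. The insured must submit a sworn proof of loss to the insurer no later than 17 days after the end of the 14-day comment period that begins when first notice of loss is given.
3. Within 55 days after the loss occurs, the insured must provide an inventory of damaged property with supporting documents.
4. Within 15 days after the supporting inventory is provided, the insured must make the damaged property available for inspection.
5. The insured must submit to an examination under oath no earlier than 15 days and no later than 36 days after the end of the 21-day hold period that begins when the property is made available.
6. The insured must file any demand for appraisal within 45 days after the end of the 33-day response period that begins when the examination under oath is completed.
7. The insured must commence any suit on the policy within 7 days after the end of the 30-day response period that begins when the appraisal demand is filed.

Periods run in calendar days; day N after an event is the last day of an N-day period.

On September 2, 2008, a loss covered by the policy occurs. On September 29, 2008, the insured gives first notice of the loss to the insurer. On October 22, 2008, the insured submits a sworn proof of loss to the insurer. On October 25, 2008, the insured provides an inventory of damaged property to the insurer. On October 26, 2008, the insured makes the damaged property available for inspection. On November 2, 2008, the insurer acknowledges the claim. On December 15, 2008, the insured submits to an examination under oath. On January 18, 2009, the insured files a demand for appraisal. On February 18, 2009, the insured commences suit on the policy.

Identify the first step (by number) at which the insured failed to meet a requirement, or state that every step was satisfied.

None — every step was satisfied

Step 1: 30 days after September 2, 2008 (when the loss occurs) is October 2, 2008; done September 29, 2008 — timely.
Step 2: 17 days after October 13, 2008 (end of the 14-day comment period, which began when first notice of loss is given on September 29, 2008) is October 30, 2008; October 22, 2008 is within that limit.
Step 3: 55 days after September 2, 2008 (when the loss occurs) is October 27, 2008; completed October 25, 2008, before the deadline.
Step 4: 15 days after October 25, 2008 (when the supporting inventory is provided) is November 9, 2008; done October 26, 2008 — timely.
Step 5: the window is 15–36 days after November 16, 2008 (end of the 21-day hold period, which began when the property is made available on October 26, 2008), so December 1, 2008 through December 22, 2008; done December 15, 2008 — within the window.
Step 6: 45 days after January 17, 2009 (end of the 33-day response period, which began when the examination under oath is completed on December 15, 2008) is March 3, 2009; January 18, 2009 is within that limit.
Step 7: 7 days after February 17, 2009 (end of the 30-day response period, which began when the appraisal demand is filed on January 18, 2009) is February 24, 2009; February 18, 2009 is within that limit.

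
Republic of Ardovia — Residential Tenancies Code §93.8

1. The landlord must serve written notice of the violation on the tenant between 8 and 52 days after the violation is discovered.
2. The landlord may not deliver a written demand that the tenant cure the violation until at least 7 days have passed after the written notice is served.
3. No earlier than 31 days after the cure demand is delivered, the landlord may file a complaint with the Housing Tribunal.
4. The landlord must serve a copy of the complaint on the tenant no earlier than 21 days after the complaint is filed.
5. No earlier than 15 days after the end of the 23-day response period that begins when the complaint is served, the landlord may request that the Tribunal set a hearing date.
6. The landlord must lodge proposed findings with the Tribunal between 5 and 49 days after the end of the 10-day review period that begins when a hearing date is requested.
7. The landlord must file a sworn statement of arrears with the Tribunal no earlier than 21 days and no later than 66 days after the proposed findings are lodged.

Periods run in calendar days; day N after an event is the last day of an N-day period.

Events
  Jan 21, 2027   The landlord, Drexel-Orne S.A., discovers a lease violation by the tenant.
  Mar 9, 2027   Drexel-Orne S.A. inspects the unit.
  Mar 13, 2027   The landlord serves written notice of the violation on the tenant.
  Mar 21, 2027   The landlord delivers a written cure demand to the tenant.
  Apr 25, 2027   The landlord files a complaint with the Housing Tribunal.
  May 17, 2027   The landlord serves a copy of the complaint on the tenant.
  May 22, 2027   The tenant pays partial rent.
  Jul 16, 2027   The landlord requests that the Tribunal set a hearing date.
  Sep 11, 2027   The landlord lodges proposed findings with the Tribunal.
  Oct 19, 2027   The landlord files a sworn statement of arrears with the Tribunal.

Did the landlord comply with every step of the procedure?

Yes

Step 1: the window is 8–52 days after Jan 21, 2027 (when the violation is discovered), so Jan 29, 2027 through Mar 14, 2027; done Mar 13, 2027 — within the window.
Step 2: the earliest permitted date is 7 days after Mar 13, 2027 (when the written notice is served), i.e. Mar 20, 2027; done Mar 21, 2027, after the minimum wait.
Step 3: the earliest permitted date is 31 days after Mar 21, 2027 (when the cure demand is delivered), i.e. Apr 21, 2027; done Apr 25, 2027 — permitted.
Step 4: the earliest permitted date is 21 days after Apr 25, 2027 (when the complaint is filed), i.e. May 16, 2027; done May 17, 2027 — permitted.
Step 5: the earliest permitted date is 15 days after Jun 9, 2027 (end of the 23-day response period, which began when the complaint is served on May 17, 2027), i.e. Jun 24, 2027; Jul 16, 2027 is on or after that date.
Step 6: the window is 5–49 days after Jul 26, 2027 (end of the 10-day review period, which began when a hearing date is requested on Jul 16, 2027), so Jul 31, 2027 through Sep 13, 2027; done Sep 11, 2027 — within the window.
Step 7: the window is 21–66 days after Sep 11, 2027 (when the proposed findings are lodged), so Oct 2, 2027 through Nov 16, 2027; Oct 19, 2027 falls inside that range.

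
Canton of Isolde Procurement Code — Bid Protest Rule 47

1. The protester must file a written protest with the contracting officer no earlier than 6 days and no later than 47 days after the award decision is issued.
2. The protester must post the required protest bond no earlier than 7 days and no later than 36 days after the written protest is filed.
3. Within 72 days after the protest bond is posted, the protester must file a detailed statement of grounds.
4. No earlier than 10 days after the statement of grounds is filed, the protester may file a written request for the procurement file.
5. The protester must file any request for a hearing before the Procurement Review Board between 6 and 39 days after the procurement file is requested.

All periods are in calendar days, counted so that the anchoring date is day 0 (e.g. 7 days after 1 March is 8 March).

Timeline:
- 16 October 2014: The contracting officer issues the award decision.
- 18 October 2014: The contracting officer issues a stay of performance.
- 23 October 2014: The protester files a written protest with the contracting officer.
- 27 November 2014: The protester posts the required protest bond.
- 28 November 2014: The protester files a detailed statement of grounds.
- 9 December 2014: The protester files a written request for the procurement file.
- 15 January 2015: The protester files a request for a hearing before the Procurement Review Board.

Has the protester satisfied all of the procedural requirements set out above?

Yes

Step 1 — 6 and 47 days from 16 October 2014 (when the award decision is issued) are 22 October 2014 and 2 December 2014 respectively; done 23 October 2014 — within the window.
Step 2 — 7 and 36 days from 23 October 2014 (when the written protest is filed) are 30 October 2014 and 28 November 2014 respectively; done 27 November 2014 — within the window.
Step 3 — counting 72 days from 27 November 2014 (when the protest bond is posted) gives a deadline of 7 February 2015; done 28 November 2014 — timely.
Step 4 — must wait 10 days from 28 November 2014 (when the statement of grounds is filed), so not before 8 December 2014; done 9 December 2014, after the minimum wait.
Step 5 — 6 and 39 days from 9 December 2014 (when the procurement file is requested) are 15 December 2014 and 17 January 2015 respectively; done 15 January 2015, which is between those dates.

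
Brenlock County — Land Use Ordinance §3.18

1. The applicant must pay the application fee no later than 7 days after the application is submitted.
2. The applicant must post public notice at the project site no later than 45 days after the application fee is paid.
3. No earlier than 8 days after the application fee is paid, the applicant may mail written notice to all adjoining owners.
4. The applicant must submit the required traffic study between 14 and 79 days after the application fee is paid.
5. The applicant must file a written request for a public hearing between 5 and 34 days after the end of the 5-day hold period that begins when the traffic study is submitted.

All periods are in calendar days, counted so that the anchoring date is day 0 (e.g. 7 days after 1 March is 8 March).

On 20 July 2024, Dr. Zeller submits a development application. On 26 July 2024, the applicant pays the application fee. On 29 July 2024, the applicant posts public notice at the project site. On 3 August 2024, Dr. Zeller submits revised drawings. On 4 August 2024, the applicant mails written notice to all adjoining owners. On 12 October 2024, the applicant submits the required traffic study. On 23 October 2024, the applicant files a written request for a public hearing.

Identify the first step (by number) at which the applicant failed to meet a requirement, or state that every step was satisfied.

Step 1: 7 days after 20 July 2024 (when the application is submitted) is 27 July 2024; 26 July 2024 is within that limit.
Step 2: 45 days after 26 July 2024 (when the application fee is paid) is 9 September 2024; done 29 July 2024 — timely.
Step 3: the earliest permitted date is 8 days after 26 July 2024 (when the application fee is paid), i.e. 3 August 2024; done 4 August 2024 — permitted.
Step 4: the window is 14–79 days after 26 July 2024 (when the application fee is paid), so 9 August 2024 through 13 October 2024; done 12 October 2024, which is between those dates.
Step 5: the window is 5–34 days after 17 October 2024 (end of the 5-day hold period, which began when the traffic study is submitted on 12 October 2024), so 22 October 2024 through 20 November 2024; done 23 October 2024, which is between those dates.

None — every step was satisfied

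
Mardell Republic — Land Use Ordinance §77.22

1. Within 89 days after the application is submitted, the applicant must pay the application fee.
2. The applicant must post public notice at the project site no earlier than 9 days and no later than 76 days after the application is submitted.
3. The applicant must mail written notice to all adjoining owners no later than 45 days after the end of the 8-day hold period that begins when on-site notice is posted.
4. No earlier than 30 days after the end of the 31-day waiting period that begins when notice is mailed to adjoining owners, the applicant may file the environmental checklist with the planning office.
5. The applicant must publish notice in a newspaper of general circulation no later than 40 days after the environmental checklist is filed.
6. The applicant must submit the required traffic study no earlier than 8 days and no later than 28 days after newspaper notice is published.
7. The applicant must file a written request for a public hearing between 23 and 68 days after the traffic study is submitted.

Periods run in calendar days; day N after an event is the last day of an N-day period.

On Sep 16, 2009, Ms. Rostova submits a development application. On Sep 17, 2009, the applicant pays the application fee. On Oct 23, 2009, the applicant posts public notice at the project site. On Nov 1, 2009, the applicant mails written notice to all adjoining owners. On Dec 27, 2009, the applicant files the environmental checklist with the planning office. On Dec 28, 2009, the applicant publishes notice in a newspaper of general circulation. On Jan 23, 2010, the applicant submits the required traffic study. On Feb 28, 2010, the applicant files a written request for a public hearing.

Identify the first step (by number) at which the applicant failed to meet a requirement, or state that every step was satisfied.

Step 1: 89 days after Sep 16, 2009 (when the application is submitted) is Dec 14, 2009; completed Sep 17, 2009, before the deadline.
Step 2: the window is 9–76 days after Sep 16, 2009 (when the application is submitted), so Sep 25, 2009 through Dec 1, 2009; done Oct 23, 2009 — within the window.
Step 3: 45 days after Oct 31, 2009 (end of the 8-day hold period, which began when on-site notice is posted on Oct 23, 2009) is Dec 15, 2009; completed Nov 1, 2009, before the deadline.
Step 4: the earliest permitted date is 30 days after Dec 2, 2009 (end of the 31-day waiting period, which began when notice is mailed to adjoining owners on Nov 1, 2009), i.e. Jan 1, 2010; acted on Dec 27, 2009, 5 days prematurely.

Step 4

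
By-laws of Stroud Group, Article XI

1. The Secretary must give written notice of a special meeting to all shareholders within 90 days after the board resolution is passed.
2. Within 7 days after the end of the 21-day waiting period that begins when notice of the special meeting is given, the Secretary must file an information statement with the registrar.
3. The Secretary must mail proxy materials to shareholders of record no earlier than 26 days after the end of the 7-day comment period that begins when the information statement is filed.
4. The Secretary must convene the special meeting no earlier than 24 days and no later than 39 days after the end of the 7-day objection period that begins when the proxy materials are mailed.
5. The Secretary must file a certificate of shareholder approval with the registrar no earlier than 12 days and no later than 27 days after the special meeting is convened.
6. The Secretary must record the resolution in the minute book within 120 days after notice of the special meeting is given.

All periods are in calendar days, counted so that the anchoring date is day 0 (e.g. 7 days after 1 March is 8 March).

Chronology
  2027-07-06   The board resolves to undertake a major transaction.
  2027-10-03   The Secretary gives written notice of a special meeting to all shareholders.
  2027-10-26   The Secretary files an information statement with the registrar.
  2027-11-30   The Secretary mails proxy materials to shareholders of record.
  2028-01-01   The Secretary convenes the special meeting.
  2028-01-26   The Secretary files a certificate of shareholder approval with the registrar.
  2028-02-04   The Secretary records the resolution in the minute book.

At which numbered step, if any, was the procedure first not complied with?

Step 6

Step 1: 90 days after 2027-07-06 (when the board resolution is passed) is 2027-10-04; completed 2027-10-03, before the deadline.
Step 2: 7 days after 2027-10-24 (end of the 21-day waiting period, which began when notice of the special meeting is given on 2027-10-03) is 2027-10-31; done 2027-10-26 — timely.
Step 3: the earliest permitted date is 26 days after 2027-11-02 (end of the 7-day comment period, which began when the information statement is filed on 2027-10-26), i.e. 2027-11-28; done 2027-11-30, after the minimum wait.
Step 4: the window is 24–39 days after 2027-12-07 (end of the 7-day objection period, which began when the proxy materials are mailed on 2027-11-30), so 2027-12-31 through 2028-01-15; 2028-01-01 falls inside that range.
Step 5: the window is 12–27 days after 2028-01-01 (when the special meeting is convened), so 2028-01-13 through 2028-01-28; done 2028-01-26, which is between those dates.
Step 6: 120 days after 2027-10-03 (when notice of the special meeting is given) is 2028-01-31; 2028-02-04 misses that deadline by 4 days.
Later steps need not be reached.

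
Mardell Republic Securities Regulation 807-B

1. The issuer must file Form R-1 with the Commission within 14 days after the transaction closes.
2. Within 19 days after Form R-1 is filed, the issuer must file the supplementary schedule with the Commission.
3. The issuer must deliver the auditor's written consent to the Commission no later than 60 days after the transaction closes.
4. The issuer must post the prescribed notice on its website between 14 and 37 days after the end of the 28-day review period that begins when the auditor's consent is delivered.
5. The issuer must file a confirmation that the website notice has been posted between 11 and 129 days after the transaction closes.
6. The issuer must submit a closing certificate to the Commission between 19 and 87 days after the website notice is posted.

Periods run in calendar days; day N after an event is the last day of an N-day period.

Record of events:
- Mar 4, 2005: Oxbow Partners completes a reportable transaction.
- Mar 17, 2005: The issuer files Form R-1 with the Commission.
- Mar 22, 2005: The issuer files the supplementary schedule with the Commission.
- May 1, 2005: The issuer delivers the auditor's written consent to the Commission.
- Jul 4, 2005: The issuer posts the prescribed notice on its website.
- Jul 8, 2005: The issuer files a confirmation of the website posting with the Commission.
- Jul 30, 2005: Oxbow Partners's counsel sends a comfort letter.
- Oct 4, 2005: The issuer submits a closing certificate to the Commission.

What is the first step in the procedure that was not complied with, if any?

Step 1 — counting 14 days from Mar 4, 2005 (when the transaction closes) gives a deadline of Mar 18, 2005; done Mar 17, 2005 — timely.
Step 2 — counting 19 days from Mar 17, 2005 (when Form R-1 is filed) gives a deadline of Apr 5, 2005; completed Mar 22, 2005, before the deadline.
Step 3 — counting 60 days from Mar 4, 2005 (when the transaction closes) gives a deadline of May 3, 2005; May 1, 2005 is within that limit.
Step 4 — 14 and 37 days from May 29, 2005 (end of the 28-day review period, which began when the auditor's consent is delivered on May 1, 2005) are Jun 12, 2005 and Jul 5, 2005 respectively; done Jul 4, 2005 — within the window.
Step 5 — 11 and 129 days from Mar 4, 2005 (when the transaction closes) are Mar 15, 2005 and Jul 11, 2005 respectively; done Jul 8, 2005, which is between those dates.
Step 6 — 19 and 87 days from Jul 4, 2005 (when the website notice is posted) are Jul 23, 2005 and Sep 29, 2005 respectively; Oct 4, 2005 is 5 days past the end of the window.
Later steps need not be reached.

Step 6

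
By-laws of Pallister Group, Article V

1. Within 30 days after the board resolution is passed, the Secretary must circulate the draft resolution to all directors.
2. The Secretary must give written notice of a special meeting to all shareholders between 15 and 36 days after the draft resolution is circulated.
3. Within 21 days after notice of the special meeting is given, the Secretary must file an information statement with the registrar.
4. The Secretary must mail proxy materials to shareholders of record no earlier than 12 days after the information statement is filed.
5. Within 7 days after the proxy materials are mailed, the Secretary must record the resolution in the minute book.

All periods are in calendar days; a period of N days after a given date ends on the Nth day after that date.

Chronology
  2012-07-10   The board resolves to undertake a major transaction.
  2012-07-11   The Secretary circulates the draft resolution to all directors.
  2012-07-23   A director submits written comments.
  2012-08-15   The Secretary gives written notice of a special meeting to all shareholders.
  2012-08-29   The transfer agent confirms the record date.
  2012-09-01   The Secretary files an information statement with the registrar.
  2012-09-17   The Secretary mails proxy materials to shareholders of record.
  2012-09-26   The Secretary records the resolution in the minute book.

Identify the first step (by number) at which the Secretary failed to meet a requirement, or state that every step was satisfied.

Step 5

Step 1 — counting 30 days from 2012-07-10 (when the board resolution is passed) gives a deadline of 2012-08-09; done 2012-07-11 — timely.
Step 2 — 15 and 36 days from 2012-07-11 (when the draft resolution is circulated) are 2012-07-26 and 2012-08-16 respectively; 2012-08-15 falls inside that range.
Step 3 — counting 21 days from 2012-08-15 (when notice of the special meeting is given) gives a deadline of 2012-09-05; completed 2012-09-01, before the deadline.
Step 4 — must wait 12 days from 2012-09-01 (when the information statement is filed), so not before 2012-09-13; done 2012-09-17 — permitted.
Step 5 — counting 7 days from 2012-09-17 (when the proxy materials are mailed) gives a deadline of 2012-09-24; 2012-09-26 misses that deadline by 2 days.
That is the first point of non-compliance.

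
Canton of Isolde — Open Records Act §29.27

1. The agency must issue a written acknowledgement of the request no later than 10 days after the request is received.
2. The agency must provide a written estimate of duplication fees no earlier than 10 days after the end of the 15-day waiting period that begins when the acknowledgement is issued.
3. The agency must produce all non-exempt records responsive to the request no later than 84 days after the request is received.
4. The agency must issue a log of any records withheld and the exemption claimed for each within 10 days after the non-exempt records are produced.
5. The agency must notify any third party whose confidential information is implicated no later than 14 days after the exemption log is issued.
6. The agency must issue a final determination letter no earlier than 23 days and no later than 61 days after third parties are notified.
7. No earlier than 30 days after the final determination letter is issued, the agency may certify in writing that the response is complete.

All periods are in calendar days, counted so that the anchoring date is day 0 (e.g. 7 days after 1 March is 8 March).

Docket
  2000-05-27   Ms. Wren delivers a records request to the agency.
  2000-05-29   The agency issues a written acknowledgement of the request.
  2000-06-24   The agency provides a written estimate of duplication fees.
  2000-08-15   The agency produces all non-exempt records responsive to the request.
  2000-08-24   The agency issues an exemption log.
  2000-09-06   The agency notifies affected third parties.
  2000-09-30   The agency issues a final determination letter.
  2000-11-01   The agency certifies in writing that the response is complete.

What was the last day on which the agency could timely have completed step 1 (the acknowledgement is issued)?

Step 1 runs from 2000-05-27, when the request is received. 10 days after 2000-05-27 is 2000-06-06.

2000-06-06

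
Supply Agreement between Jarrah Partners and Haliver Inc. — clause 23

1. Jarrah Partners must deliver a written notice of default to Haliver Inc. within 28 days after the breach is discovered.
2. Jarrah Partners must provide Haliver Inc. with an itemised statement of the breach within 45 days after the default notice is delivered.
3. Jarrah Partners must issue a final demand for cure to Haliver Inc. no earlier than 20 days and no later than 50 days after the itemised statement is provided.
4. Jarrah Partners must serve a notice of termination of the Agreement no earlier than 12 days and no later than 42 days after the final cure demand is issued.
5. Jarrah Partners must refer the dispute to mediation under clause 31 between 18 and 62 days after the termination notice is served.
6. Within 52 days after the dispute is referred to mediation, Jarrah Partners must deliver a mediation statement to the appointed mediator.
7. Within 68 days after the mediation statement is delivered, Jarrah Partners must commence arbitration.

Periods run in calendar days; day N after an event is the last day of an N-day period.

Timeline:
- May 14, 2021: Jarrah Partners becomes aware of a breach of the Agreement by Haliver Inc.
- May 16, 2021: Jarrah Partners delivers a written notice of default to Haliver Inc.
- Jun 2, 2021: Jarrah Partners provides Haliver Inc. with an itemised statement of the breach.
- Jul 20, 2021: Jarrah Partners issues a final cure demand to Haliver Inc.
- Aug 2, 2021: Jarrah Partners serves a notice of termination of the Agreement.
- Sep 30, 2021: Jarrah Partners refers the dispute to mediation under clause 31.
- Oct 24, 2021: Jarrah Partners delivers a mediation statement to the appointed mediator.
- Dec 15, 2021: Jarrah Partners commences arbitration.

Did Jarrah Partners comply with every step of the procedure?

(1) due by May 14, 2021 + 28 days = Jun 11, 2021; completed May 16, 2021, before the deadline.
(2) due by May 16, 2021 + 45 days = Jun 30, 2021; Jun 2, 2021 is within that limit.
(3) the permitted window runs from Jun 2, 2021 + 20 = Jun 22, 2021 to Jun 2, 2021 + 50 = Jul 22, 2021; Jul 20, 2021 falls inside that range.
(4) the permitted window runs from Jul 20, 2021 + 12 = Aug 1, 2021 to Jul 20, 2021 + 42 = Aug 31, 2021; done Aug 2, 2021 — within the window.
(5) the permitted window runs from Aug 2, 2021 + 18 = Aug 20, 2021 to Aug 2, 2021 + 62 = Oct 3, 2021; done Sep 30, 2021 — within the window.
(6) due by Sep 30, 2021 + 52 days = Nov 21, 2021; Oct 24, 2021 is within that limit.
(7) due by Oct 24, 2021 + 68 days = Dec 31, 2021; Dec 15, 2021 is within that limit.

Yes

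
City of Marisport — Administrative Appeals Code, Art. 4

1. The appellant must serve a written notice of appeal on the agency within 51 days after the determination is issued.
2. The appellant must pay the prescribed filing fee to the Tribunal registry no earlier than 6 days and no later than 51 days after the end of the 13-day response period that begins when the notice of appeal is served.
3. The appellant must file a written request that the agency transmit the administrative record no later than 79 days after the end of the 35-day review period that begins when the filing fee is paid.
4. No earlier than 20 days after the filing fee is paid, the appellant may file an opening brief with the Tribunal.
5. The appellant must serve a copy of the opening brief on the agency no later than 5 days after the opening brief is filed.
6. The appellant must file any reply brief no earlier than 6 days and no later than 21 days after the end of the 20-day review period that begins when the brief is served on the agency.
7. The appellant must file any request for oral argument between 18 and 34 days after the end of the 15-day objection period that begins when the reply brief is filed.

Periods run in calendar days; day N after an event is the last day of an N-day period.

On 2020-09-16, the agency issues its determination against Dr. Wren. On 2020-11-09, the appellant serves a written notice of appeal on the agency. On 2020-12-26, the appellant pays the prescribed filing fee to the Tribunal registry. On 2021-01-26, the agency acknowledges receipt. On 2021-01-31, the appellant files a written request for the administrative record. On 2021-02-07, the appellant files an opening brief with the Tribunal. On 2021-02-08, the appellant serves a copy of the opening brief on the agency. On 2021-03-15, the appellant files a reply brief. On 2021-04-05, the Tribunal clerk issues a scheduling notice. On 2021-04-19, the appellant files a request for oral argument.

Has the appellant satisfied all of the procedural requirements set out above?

No

Step 1 — counting 51 days from 2020-09-16 (when the determination is issued) gives a deadline of 2020-11-06; not done until 2020-11-09, 3 days after the deadline.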